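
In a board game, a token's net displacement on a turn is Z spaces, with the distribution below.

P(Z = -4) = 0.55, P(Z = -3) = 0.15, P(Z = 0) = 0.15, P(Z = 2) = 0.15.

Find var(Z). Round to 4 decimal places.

5.2275

E[Z] = (-4)(0.55) + (-3)(0.15) + (0)(0.15) + (2)(0.15) = -2.35
E[Z²] = (-4)²(0.55) + (-3)²(0.15) + (0)²(0.15) + (2)²(0.15) = 10.75
var(Z) = E[Z²] − (E[Z])² = 10.75 − (-2.35)² = 5.2275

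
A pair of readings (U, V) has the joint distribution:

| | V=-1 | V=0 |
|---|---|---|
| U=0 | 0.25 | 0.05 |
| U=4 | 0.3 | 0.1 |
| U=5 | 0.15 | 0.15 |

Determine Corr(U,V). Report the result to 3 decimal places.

E[U] = 3.1,  E[V] = -0.7
E[UV] = -1.95
Cov(U,V) = E[UV] − E[U]E[V] = -1.95 − (3.1)(-0.7) = 0.22
Var(U) = 4.29,  Var(V) = 0.21
ρ = 0.22 / √(4.29·0.21) ≈ 0.232

0.232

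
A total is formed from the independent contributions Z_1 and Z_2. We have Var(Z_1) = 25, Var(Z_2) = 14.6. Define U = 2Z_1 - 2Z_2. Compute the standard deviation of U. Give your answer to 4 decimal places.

12.5857

By independence, Var(U) = (2)²Var(Z_1) + (-2)²Var(Z_2)
= (2)²·25 + (-2)²·14.6 = 158.4
sd(U) = √158.4 ≈ 12.5857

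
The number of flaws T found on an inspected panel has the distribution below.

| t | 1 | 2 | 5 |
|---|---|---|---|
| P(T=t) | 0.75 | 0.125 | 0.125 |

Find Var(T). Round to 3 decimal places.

1.734

E[T] = (1)(0.75) + (2)(0.125) + (5)(0.125) = 1.625
E[T²] = (1)²(0.75) + (2)²(0.125) + (5)²(0.125) = 4.375
Var(T) = E[T²] − (E[T])² = 4.375 − (1.625)² = 1.734375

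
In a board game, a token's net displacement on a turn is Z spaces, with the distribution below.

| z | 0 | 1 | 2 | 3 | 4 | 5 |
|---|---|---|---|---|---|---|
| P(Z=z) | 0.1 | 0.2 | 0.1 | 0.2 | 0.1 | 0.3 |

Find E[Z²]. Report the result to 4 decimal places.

11.5000

E[Z²] = (0)²(0.1) + (1)²(0.2) + (2)²(0.1) + (3)²(0.2) + (4)²(0.1) + (5)²(0.3) = 11.5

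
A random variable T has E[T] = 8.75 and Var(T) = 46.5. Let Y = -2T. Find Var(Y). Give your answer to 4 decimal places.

Var(-2T) = (-2)²·Var(T) = 4·46.5 = 186

186.0000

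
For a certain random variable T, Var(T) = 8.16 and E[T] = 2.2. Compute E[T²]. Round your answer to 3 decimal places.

13.000

E[T²] = Var(T) + (E[T])² = 8.16 + (2.2)² = 13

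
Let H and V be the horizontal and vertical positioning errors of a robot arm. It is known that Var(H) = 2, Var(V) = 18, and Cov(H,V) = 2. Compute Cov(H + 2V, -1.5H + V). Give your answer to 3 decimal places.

Cov(H + 2V, -1.5H + V) = (1)(-1.5)Var(H) + (2)(1)Var(V) + [(1)(1) + (2)(-1.5)]Cov(H,V)
= -1.5·2 + 2·18 + -2·2 = 29

29.000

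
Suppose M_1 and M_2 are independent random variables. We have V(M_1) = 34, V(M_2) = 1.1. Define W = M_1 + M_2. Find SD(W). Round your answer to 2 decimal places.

By independence, V(W) = (1)²V(M_1) + (1)²V(M_2)
= (1)²·34 + (1)²·1.1 = 35.1
SD(W) = √35.1 ≈ 5.92

5.92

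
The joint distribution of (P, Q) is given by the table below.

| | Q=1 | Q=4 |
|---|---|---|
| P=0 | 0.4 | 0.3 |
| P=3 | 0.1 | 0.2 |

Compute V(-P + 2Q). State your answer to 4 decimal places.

E[P] = 0.9,  E[Q] = 2.5,  E[PQ] = 2.7
V(P) = 2.7 − (0.9)² = 1.89;  V(Q) = 8.5 − (2.5)² = 2.25
Cov(P,Q) = 2.7 − (0.9)(2.5) = 0.45
V(-P + 2Q) = (-1)²·1.89 + (2)²·2.25 + 2·(-1)·(2)·0.45 = 9.09

9.0900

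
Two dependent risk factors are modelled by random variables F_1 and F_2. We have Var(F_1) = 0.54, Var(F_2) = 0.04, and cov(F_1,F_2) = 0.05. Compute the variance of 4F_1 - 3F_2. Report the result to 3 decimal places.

7.800

Var(4F_1 - 3F_2) = (4)²·Var(F_1) + (-3)²·Var(F_2) + 2·(4)·(-3)·cov(F_1,F_2)
= 16·0.54 + 9·0.04 + -24·0.05 = 7.8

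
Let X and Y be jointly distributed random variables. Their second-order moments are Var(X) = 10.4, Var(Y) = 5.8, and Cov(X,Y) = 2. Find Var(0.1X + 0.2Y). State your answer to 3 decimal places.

Var(0.1X + 0.2Y) = (0.1)²·Var(X) + (0.2)²·Var(Y) + 2·(0.1)·(0.2)·Cov(X,Y)
= 0.01·10.4 + 0.04·5.8 + 0.04·2 = 0.416

0.416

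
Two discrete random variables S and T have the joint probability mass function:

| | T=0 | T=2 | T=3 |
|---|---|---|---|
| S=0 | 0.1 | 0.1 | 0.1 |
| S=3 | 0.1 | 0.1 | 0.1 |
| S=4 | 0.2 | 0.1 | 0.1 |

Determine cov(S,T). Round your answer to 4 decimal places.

E[S] = 2.5,  E[T] = 1.5
E[ST] = 3.5
cov(S,T) = E[ST] − E[S]E[T] = 3.5 − (2.5)(1.5) = -0.25

-0.2500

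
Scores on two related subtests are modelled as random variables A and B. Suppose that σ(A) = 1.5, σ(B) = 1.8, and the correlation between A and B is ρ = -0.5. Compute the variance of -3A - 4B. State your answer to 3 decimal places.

39.690

Var(A) = (1.5)² = 2.25;  Var(B) = (1.8)² = 3.24
Cov(A,B) = ρ·σ(A)·σ(B) = -0.5·1.5·1.8 = -1.35
Var(-3A - 4B) = (-3)²·Var(A) + (-4)²·Var(B) + 2·(-3)·(-4)·Cov(A,B)
= 9·2.25 + 16·3.24 + 24·-1.35 = 39.69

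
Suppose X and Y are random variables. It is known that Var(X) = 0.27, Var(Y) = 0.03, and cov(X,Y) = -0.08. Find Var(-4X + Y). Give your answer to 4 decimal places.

4.9900

Var(-4X + Y) = (-4)²·Var(X) + (1)²·Var(Y) + 2·(-4)·(1)·cov(X,Y)
= 16·0.27 + 1·0.03 + -8·-0.08 = 4.99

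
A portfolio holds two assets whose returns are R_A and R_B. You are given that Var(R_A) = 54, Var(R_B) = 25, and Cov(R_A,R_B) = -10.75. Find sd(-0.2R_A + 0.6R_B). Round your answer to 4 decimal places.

3.7068

Var(-0.2R_A + 0.6R_B) = (-0.2)²·Var(R_A) + (0.6)²·Var(R_B) + 2·(-0.2)·(0.6)·Cov(R_A,R_B)
= 0.04·54 + 0.36·25 + -0.24·-10.75 = 13.74
sd(-0.2R_A + 0.6R_B) = √13.74 ≈ 3.7068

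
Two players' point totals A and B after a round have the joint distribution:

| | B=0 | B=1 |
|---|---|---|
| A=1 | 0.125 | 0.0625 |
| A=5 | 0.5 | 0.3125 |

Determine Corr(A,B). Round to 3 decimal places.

0.041

E[A] = 4.25,  E[B] = 0.375
E[AB] = 1.625
Cov(A,B) = E[AB] − E[A]E[B] = 1.625 − (4.25)(0.375) = 0.03125
V(A) = 2.4375,  V(B) = 0.234375
ρ = 0.03125 / √(2.4375·0.234375) ≈ 0.041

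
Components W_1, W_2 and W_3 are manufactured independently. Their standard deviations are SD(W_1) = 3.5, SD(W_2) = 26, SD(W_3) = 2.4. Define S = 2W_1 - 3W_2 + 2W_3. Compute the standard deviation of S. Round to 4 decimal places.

78.4604

var(W_1) = 12.25, var(W_2) = 676, var(W_3) = 5.76
By independence, var(S) = (2)²var(W_1) + (-3)²var(W_2) + (2)²var(W_3)
= (2)²·12.25 + (-3)²·676 + (2)²·5.76 = 6156.04
SD(S) = √6156.04 ≈ 78.4604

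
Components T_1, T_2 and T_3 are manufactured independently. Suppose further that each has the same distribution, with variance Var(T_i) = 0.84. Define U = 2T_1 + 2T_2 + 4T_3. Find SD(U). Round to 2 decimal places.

By independence, Var(U) = (2)²Var(T_1) + (2)²Var(T_2) + (4)²Var(T_3)
= (2)²·0.84 + (2)²·0.84 + (4)²·0.84 = 20.16
SD(U) = √20.16 ≈ 4.49

4.49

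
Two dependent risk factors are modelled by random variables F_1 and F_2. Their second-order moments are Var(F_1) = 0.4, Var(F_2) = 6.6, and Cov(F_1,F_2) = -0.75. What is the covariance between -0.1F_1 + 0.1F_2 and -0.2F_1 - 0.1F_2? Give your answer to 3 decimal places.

Cov(-0.1F_1 + 0.1F_2, -0.2F_1 - 0.1F_2) = (-0.1)(-0.2)Var(F_1) + (0.1)(-0.1)Var(F_2) + [(-0.1)(-0.1) + (0.1)(-0.2)]Cov(F_1,F_2)
= 0.02·0.4 + -0.01·6.6 + -0.01·-0.75 = -0.0505

-0.051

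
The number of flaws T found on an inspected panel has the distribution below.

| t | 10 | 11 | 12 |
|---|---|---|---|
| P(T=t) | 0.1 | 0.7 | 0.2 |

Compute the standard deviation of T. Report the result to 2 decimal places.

E[T] = (10)(0.1) + (11)(0.7) + (12)(0.2) = 11.1
E[T²] = (10)²(0.1) + (11)²(0.7) + (12)²(0.2) = 123.5
V(T) = E[T²] − (E[T])² = 123.5 − (11.1)² = 0.29
SD(T) = √0.29 ≈ 0.54

0.54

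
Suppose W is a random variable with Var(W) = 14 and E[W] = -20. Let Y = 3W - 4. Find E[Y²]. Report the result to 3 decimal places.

E[3W - 4] = 3·-20 − 4 = -64
Var(3W - 4) = (3)²·14 = 126
E[Y²] = Var(Y) + (E[Y])² = 126 + (-64)² = 4222

4222.000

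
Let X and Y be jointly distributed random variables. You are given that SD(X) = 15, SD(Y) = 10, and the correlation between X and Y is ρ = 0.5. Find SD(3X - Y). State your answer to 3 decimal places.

Var(X) = (15)² = 225;  Var(Y) = (10)² = 100
Cov(X,Y) = ρ·SD(X)·SD(Y) = 0.5·15·10 = 75
Var(3X - Y) = (3)²·Var(X) + (-1)²·Var(Y) + 2·(3)·(-1)·Cov(X,Y)
= 9·225 + 1·100 + -6·75 = 1675
SD(3X - Y) = √1675 ≈ 40.927

40.927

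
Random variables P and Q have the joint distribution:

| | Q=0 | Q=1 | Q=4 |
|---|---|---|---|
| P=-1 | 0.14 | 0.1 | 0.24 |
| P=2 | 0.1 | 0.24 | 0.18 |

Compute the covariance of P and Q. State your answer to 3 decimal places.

E[P] = 0.56,  E[Q] = 2.02
E[PQ] = 0.86
Cov(P,Q) = E[PQ] − E[P]E[Q] = 0.86 − (0.56)(2.02) = -0.2712

-0.271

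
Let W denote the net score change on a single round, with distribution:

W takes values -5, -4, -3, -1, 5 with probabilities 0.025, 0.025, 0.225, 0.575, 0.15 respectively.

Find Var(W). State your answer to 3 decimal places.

E[W] = (-5)(0.025) + (-4)(0.025) + (-3)(0.225) + (-1)(0.575) + (5)(0.15) = -0.725
E[W²] = (-5)²(0.025) + (-4)²(0.025) + (-3)²(0.225) + (-1)²(0.575) + (5)²(0.15) = 7.375
Var(W) = E[W²] − (E[W])² = 7.375 − (-0.725)² = 6.849375

6.849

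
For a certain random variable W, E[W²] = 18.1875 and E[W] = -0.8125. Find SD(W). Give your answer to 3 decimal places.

Var(W) = 18.1875 − (-0.8125)² = 17.52734375
SD(W) = √17.52734375 ≈ 4.187

4.187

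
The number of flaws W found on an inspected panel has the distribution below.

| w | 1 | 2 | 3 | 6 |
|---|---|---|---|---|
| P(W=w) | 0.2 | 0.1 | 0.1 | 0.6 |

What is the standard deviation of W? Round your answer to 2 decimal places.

2.15

E[W] = (1)(0.2) + (2)(0.1) + (3)(0.1) + (6)(0.6) = 4.3
E[W²] = (1)²(0.2) + (2)²(0.1) + (3)²(0.1) + (6)²(0.6) = 23.1
Var(W) = E[W²] − (E[W])² = 23.1 − (4.3)² = 4.61
sd(W) = √4.61 ≈ 2.15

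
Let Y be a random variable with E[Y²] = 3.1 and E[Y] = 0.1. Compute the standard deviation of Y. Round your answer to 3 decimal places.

1.758

V(Y) = 3.1 − (0.1)² = 3.09
sd(Y) = √3.09 ≈ 1.758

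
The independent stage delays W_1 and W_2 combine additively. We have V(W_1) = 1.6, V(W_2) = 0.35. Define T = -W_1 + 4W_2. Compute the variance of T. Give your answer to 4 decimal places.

7.2000

By independence, V(T) = (-1)²V(W_1) + (4)²V(W_2)
= (-1)²·1.6 + (4)²·0.35 = 7.2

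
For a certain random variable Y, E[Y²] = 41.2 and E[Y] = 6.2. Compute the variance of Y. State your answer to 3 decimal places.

2.760

Var(Y) = 41.2 − (6.2)² = 2.76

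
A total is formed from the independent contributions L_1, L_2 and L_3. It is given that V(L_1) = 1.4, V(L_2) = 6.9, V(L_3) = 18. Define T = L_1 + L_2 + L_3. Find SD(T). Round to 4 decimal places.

5.1284

By independence, V(T) = (1)²V(L_1) + (1)²V(L_2) + (1)²V(L_3)
= (1)²·1.4 + (1)²·6.9 + (1)²·18 = 26.3
SD(T) = √26.3 ≈ 5.1284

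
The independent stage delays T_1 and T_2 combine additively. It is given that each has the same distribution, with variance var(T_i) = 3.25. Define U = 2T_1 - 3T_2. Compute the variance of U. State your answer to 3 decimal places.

42.250

By independence, var(U) = (2)²var(T_1) + (-3)²var(T_2)
= (2)²·3.25 + (-3)²·3.25 = 42.25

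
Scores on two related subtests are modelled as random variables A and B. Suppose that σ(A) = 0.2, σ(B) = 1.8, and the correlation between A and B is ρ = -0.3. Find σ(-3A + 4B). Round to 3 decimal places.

7.402

var(A) = (0.2)² = 0.04;  var(B) = (1.8)² = 3.24
Cov(A,B) = ρ·σ(A)·σ(B) = -0.3·0.2·1.8 = -0.108
var(-3A + 4B) = (-3)²·var(A) + (4)²·var(B) + 2·(-3)·(4)·Cov(A,B)
= 9·0.04 + 16·3.24 + -24·-0.108 = 54.792
σ(-3A + 4B) = √54.792 ≈ 7.402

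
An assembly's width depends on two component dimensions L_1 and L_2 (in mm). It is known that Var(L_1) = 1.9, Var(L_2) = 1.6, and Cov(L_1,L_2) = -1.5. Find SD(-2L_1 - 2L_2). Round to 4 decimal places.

1.4142

Var(-2L_1 - 2L_2) = (-2)²·Var(L_1) + (-2)²·Var(L_2) + 2·(-2)·(-2)·Cov(L_1,L_2)
= 4·1.9 + 4·1.6 + 8·-1.5 = 2
SD(-2L_1 - 2L_2) = √2 ≈ 1.4142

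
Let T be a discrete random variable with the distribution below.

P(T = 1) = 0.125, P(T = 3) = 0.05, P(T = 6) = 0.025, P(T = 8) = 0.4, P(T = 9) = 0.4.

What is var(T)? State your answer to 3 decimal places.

7.274

E[T] = (1)(0.125) + (3)(0.05) + (6)(0.025) + (8)(0.4) + (9)(0.4) = 7.225
E[T²] = (1)²(0.125) + (3)²(0.05) + (6)²(0.025) + (8)²(0.4) + (9)²(0.4) = 59.475
var(T) = E[T²] − (E[T])² = 59.475 − (7.225)² = 7.274375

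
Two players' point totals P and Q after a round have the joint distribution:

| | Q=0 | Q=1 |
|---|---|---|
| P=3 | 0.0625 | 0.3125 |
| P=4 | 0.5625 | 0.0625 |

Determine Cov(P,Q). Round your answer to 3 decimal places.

E[P] = 3.625,  E[Q] = 0.375
E[PQ] = 1.1875
Cov(P,Q) = E[PQ] − E[P]E[Q] = 1.1875 − (3.625)(0.375) = -0.171875

-0.172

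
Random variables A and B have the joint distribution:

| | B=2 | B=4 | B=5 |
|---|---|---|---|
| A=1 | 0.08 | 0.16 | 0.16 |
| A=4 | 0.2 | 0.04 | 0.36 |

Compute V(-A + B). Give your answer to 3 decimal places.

3.894

E[A] = 2.8,  E[B] = 3.96,  E[AB] = 11.04
V(A) = 10 − (2.8)² = 2.16;  V(B) = 17.32 − (3.96)² = 1.6384
Cov(A,B) = 11.04 − (2.8)(3.96) = -0.048
V(-A + B) = (-1)²·2.16 + (1)²·1.6384 + 2·(-1)·(1)·-0.048 = 3.8944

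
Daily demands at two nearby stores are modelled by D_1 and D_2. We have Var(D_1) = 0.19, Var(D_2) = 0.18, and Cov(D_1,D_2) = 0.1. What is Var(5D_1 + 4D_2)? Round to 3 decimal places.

11.630

Var(5D_1 + 4D_2) = (5)²·Var(D_1) + (4)²·Var(D_2) + 2·(5)·(4)·Cov(D_1,D_2)
= 25·0.19 + 16·0.18 + 40·0.1 = 11.63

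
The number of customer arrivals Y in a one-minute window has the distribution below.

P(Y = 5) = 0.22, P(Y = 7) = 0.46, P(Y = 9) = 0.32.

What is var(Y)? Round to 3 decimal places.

2.120

E[Y] = (5)(0.22) + (7)(0.46) + (9)(0.32) = 7.2
E[Y²] = (5)²(0.22) + (7)²(0.46) + (9)²(0.32) = 53.96
var(Y) = E[Y²] − (E[Y])² = 53.96 − (7.2)² = 2.12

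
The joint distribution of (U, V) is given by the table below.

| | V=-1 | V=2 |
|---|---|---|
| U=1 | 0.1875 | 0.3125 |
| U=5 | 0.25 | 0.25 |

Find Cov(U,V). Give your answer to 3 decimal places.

-0.375

E[U] = 3,  E[V] = 0.6875
E[UV] = 1.6875
Cov(U,V) = E[UV] − E[U]E[V] = 1.6875 − (3)(0.6875) = -0.375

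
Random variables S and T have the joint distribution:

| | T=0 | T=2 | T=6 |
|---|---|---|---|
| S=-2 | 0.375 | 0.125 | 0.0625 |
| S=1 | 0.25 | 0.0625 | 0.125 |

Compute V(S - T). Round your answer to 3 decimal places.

6.152

E[S] = -0.6875,  E[T] = 1.5,  E[ST] = -0.375
V(S) = 2.6875 − (-0.6875)² = 2.21484375;  V(T) = 7.5 − (1.5)² = 5.25
cov(S,T) = -0.375 − (-0.6875)(1.5) = 0.65625
V(S - T) = (1)²·2.21484375 + (-1)²·5.25 + 2·(1)·(-1)·0.65625 = 6.15234375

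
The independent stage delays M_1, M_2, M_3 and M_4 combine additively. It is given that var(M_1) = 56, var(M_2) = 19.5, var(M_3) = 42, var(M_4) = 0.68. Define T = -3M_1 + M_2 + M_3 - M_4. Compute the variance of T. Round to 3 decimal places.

566.180

By independence, var(T) = (-3)²var(M_1) + (1)²var(M_2) + (1)²var(M_3) + (-1)²var(M_4)
= (-3)²·56 + (1)²·19.5 + (1)²·42 + (-1)²·0.68 = 566.18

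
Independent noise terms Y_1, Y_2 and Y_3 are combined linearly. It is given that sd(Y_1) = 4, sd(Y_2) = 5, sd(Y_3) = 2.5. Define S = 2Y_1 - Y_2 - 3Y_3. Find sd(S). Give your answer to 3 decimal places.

12.052

var(Y_1) = 16, var(Y_2) = 25, var(Y_3) = 6.25
By independence, var(S) = (2)²var(Y_1) + (-1)²var(Y_2) + (-3)²var(Y_3)
= (2)²·16 + (-1)²·25 + (-3)²·6.25 = 145.25
sd(S) = √145.25 ≈ 12.052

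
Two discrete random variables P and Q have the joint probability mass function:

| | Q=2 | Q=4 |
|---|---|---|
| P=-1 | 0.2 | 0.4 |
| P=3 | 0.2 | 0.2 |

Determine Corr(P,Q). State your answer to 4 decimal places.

E[P] = 0.6,  E[Q] = 3.2
E[PQ] = 1.6
Cov(P,Q) = E[PQ] − E[P]E[Q] = 1.6 − (0.6)(3.2) = -0.32
Var(P) = 3.84,  Var(Q) = 0.96
ρ = -0.32 / √(3.84·0.96) ≈ -0.1667

-0.1667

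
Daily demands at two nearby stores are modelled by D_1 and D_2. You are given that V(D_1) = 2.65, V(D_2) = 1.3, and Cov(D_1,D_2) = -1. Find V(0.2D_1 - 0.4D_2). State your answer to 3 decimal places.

V(0.2D_1 - 0.4D_2) = (0.2)²·V(D_1) + (-0.4)²·V(D_2) + 2·(0.2)·(-0.4)·Cov(D_1,D_2)
= 0.04·2.65 + 0.16·1.3 + -0.16·-1 = 0.474

0.474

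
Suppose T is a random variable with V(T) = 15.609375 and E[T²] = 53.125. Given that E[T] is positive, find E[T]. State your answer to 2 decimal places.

(E[T])² = E[T²] − V(T) = 53.125 − 15.609375 = 37.515625
E[T] = √37.515625 = 6.125

6.13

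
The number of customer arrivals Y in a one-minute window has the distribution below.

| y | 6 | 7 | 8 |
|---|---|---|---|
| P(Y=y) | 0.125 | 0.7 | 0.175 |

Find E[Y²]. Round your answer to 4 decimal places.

50.0000

E[Y²] = (6)²(0.125) + (7)²(0.7) + (8)²(0.175) = 50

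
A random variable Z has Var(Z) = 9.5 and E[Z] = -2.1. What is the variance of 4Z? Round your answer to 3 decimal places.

152.000

Var(4Z) = (4)²·Var(Z) = 16·9.5 = 152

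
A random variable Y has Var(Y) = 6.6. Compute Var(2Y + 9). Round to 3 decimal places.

Var(2Y + 9) = (2)²·Var(Y) = 4·6.6 = 26.4

26.400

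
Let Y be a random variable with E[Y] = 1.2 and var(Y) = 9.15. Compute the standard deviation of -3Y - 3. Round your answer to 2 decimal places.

var(-3Y - 3) = (-3)²·9.15 = 82.35
SD(-3Y - 3) = √82.35 ≈ 9.07

9.07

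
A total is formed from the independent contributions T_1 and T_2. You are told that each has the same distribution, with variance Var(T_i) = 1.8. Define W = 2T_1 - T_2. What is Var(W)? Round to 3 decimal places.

9.000

By independence, Var(W) = (2)²Var(T_1) + (-1)²Var(T_2)
= (2)²·1.8 + (-1)²·1.8 = 9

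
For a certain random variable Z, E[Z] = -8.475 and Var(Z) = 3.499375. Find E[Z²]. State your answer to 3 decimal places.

E[Z²] = Var(Z) + (E[Z])² = 3.499375 + (-8.475)² = 75.325

75.325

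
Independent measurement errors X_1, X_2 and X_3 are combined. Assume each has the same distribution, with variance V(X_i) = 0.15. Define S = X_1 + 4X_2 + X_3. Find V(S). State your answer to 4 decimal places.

2.7000

By independence, V(S) = (1)²V(X_1) + (4)²V(X_2) + (1)²V(X_3)
= (1)²·0.15 + (4)²·0.15 + (1)²·0.15 = 2.7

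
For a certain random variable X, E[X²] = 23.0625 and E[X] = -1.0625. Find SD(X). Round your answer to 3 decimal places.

var(X) = 23.0625 − (-1.0625)² = 21.93359375
SD(X) = √21.93359375 ≈ 4.683

4.683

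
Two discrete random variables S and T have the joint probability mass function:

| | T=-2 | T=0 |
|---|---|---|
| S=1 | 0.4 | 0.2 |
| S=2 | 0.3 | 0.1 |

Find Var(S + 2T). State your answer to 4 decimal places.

E[S] = 1.4,  E[T] = -1.4,  E[ST] = -2
Var(S) = 2.2 − (1.4)² = 0.24;  Var(T) = 2.8 − (-1.4)² = 0.84
Cov(S,T) = -2 − (1.4)(-1.4) = -0.04
Var(S + 2T) = (1)²·0.24 + (2)²·0.84 + 2·(1)·(2)·-0.04 = 3.44

3.4400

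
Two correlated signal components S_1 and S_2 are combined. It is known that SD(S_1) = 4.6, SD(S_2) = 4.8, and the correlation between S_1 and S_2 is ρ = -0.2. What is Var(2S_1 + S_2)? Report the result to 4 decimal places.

90.0160

Var(S_1) = (4.6)² = 21.16;  Var(S_2) = (4.8)² = 23.04
Cov(S_1,S_2) = ρ·SD(S_1)·SD(S_2) = -0.2·4.6·4.8 = -4.416
Var(2S_1 + S_2) = (2)²·Var(S_1) + (1)²·Var(S_2) + 2·(2)·(1)·Cov(S_1,S_2)
= 4·21.16 + 1·23.04 + 4·-4.416 = 90.016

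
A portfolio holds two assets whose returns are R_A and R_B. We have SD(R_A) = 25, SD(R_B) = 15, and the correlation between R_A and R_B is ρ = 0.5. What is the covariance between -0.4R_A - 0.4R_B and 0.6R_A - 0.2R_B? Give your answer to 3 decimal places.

V(R_A) = (25)² = 625;  V(R_B) = (15)² = 225
Cov(R_A,R_B) = ρ·SD(R_A)·SD(R_B) = 0.5·25·15 = 187.5
Cov(-0.4R_A - 0.4R_B, 0.6R_A - 0.2R_B) = (-0.4)(0.6)V(R_A) + (-0.4)(-0.2)V(R_B) + [(-0.4)(-0.2) + (-0.4)(0.6)]Cov(R_A,R_B)
= -0.24·625 + 0.08·225 + -0.16·187.5 = -162

-162.000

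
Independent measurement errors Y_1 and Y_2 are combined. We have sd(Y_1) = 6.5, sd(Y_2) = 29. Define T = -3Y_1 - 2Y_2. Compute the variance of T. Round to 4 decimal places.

3744.2500

Var(Y_1) = 42.25, Var(Y_2) = 841
By independence, Var(T) = (-3)²Var(Y_1) + (-2)²Var(Y_2)
= (-3)²·42.25 + (-2)²·841 = 3744.25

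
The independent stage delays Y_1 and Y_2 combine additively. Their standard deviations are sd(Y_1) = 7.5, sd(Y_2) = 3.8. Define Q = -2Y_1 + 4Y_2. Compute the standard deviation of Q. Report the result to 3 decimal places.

Var(Y_1) = 56.25, Var(Y_2) = 14.44
By independence, Var(Q) = (-2)²Var(Y_1) + (4)²Var(Y_2)
= (-2)²·56.25 + (4)²·14.44 = 456.04
sd(Q) = √456.04 ≈ 21.355

21.355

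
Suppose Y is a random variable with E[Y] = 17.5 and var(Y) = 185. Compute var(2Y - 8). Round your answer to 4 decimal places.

var(2Y - 8) = (2)²·var(Y) = 4·185 = 740

740.0000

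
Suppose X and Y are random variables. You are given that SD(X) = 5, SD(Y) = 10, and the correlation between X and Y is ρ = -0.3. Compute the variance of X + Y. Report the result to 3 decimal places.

95.000

Var(X) = (5)² = 25;  Var(Y) = (10)² = 100
Cov(X,Y) = ρ·SD(X)·SD(Y) = -0.3·5·10 = -15
Var(X + Y) = (1)²·Var(X) + (1)²·Var(Y) + 2·(1)·(1)·Cov(X,Y)
= 1·25 + 1·100 + 2·-15 = 95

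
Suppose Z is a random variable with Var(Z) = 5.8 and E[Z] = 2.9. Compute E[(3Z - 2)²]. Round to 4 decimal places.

E[3Z - 2] = 3·2.9 − 2 = 6.7
Var(3Z - 2) = (3)²·5.8 = 52.2
E[(3Z - 2)²] = Var((3Z - 2)) + (E[(3Z - 2)])² = 52.2 + (6.7)² = 97.09

97.0900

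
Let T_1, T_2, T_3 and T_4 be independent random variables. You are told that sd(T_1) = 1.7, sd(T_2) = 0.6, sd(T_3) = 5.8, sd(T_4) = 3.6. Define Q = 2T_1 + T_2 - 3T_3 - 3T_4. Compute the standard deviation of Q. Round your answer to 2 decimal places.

20.77

V(T_1) = 2.89, V(T_2) = 0.36, V(T_3) = 33.64, V(T_4) = 12.96
By independence, V(Q) = (2)²V(T_1) + (1)²V(T_2) + (-3)²V(T_3) + (-3)²V(T_4)
= (2)²·2.89 + (1)²·0.36 + (-3)²·33.64 + (-3)²·12.96 = 431.32
sd(Q) = √431.32 ≈ 20.77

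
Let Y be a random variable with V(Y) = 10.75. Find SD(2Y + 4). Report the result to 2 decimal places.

V(2Y + 4) = (2)²·10.75 = 43
SD(2Y + 4) = √43 ≈ 6.56

6.56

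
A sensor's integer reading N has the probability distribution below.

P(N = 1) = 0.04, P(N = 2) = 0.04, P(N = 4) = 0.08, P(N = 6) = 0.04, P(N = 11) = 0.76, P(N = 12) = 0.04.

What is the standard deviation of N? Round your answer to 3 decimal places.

3.164

E[N] = (1)(0.04) + (2)(0.04) + (4)(0.08) + (6)(0.04) + (11)(0.76) + (12)(0.04) = 9.52
E[N²] = (1)²(0.04) + (2)²(0.04) + (4)²(0.08) + (6)²(0.04) + (11)²(0.76) + (12)²(0.04) = 100.64
Var(N) = E[N²] − (E[N])² = 100.64 − (9.52)² = 10.0096
sd(N) = √10.0096 ≈ 3.164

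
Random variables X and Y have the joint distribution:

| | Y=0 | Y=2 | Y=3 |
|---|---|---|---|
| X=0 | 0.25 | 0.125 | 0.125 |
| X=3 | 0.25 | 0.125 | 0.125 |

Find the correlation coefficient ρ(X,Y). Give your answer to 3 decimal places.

0.000

E[X] = 1.5,  E[Y] = 1.25
E[XY] = 1.875
Cov(X,Y) = E[XY] − E[X]E[Y] = 1.875 − (1.5)(1.25) = 0
V(X) = 2.25,  V(Y) = 1.6875
ρ = 0 / √(2.25·1.6875) ≈ 0.000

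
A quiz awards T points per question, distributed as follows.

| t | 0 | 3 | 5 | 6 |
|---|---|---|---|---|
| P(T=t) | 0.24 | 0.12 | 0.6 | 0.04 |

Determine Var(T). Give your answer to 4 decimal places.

E[T] = (0)(0.24) + (3)(0.12) + (5)(0.6) + (6)(0.04) = 3.6
E[T²] = (0)²(0.24) + (3)²(0.12) + (5)²(0.6) + (6)²(0.04) = 17.52
Var(T) = E[T²] − (E[T])² = 17.52 − (3.6)² = 4.56

4.5600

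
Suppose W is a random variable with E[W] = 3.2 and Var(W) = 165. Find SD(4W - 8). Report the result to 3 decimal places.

51.381

Var(4W - 8) = (4)²·165 = 2640
SD(4W - 8) = √2640 ≈ 51.381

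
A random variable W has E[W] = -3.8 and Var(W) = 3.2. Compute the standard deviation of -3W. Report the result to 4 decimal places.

5.3666

Var(-3W) = (-3)²·3.2 = 28.8
SD(-3W) = √28.8 ≈ 5.3666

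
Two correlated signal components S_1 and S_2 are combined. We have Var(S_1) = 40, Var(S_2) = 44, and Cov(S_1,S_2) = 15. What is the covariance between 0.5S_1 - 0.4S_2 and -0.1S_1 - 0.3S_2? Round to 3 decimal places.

1.630

Cov(0.5S_1 - 0.4S_2, -0.1S_1 - 0.3S_2) = (0.5)(-0.1)Var(S_1) + (-0.4)(-0.3)Var(S_2) + [(0.5)(-0.3) + (-0.4)(-0.1)]Cov(S_1,S_2)
= -0.05·40 + 0.12·44 + -0.11·15 = 1.63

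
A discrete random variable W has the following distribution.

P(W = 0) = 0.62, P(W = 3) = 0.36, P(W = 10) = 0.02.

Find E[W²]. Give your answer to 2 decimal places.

E[W²] = (0)²(0.62) + (3)²(0.36) + (10)²(0.02) = 5.24

5.24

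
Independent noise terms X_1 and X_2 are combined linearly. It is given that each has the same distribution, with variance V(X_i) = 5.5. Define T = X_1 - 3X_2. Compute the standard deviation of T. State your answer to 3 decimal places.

By independence, V(T) = (1)²V(X_1) + (-3)²V(X_2)
= (1)²·5.5 + (-3)²·5.5 = 55
SD(T) = √55 ≈ 7.416

7.416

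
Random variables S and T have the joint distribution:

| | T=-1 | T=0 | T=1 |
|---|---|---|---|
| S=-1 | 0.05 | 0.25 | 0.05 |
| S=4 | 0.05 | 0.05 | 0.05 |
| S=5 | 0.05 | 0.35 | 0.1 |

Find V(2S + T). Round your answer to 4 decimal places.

E[S] = 2.75,  E[T] = 0.05,  E[ST] = 0.25
V(S) = 15.25 − (2.75)² = 7.6875;  V(T) = 0.35 − (0.05)² = 0.3475
cov(S,T) = 0.25 − (2.75)(0.05) = 0.1125
V(2S + T) = (2)²·7.6875 + (1)²·0.3475 + 2·(2)·(1)·0.1125 = 31.5475

31.5475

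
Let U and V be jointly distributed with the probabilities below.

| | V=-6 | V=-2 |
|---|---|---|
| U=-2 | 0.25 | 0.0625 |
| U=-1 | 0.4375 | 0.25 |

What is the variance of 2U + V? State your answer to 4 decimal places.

4.8594

E[U] = -1.3125,  E[V] = -4.75,  E[UV] = 6.375
Var(U) = 1.9375 − (-1.3125)² = 0.21484375;  Var(V) = 26 − (-4.75)² = 3.4375
Cov(U,V) = 6.375 − (-1.3125)(-4.75) = 0.140625
Var(2U + V) = (2)²·0.21484375 + (1)²·3.4375 + 2·(2)·(1)·0.140625 = 4.859375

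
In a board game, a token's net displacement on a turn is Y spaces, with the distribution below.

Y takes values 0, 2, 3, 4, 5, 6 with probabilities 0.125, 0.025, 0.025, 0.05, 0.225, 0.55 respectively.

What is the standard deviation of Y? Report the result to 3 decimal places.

E[Y] = (0)(0.125) + (2)(0.025) + (3)(0.025) + (4)(0.05) + (5)(0.225) + (6)(0.55) = 4.75
E[Y²] = (0)²(0.125) + (2)²(0.025) + (3)²(0.025) + (4)²(0.05) + (5)²(0.225) + (6)²(0.55) = 26.55
Var(Y) = E[Y²] − (E[Y])² = 26.55 − (4.75)² = 3.9875
sd(Y) = √3.9875 ≈ 1.997

1.997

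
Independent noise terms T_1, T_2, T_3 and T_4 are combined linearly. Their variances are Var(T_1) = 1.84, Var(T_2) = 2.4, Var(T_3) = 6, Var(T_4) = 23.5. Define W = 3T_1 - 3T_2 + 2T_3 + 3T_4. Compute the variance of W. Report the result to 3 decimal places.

273.660

By independence, Var(W) = (3)²Var(T_1) + (-3)²Var(T_2) + (2)²Var(T_3) + (3)²Var(T_4)
= (3)²·1.84 + (-3)²·2.4 + (2)²·6 + (3)²·23.5 = 273.66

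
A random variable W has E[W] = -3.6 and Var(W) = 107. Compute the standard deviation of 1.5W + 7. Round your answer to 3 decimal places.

15.516

Var(1.5W + 7) = (1.5)²·107 = 240.75
SD(1.5W + 7) = √240.75 ≈ 15.516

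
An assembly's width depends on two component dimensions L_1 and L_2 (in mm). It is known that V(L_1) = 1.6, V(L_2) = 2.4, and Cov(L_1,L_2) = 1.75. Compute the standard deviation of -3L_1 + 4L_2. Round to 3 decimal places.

V(-3L_1 + 4L_2) = (-3)²·V(L_1) + (4)²·V(L_2) + 2·(-3)·(4)·Cov(L_1,L_2)
= 9·1.6 + 16·2.4 + -24·1.75 = 10.8
SD(-3L_1 + 4L_2) = √10.8 ≈ 3.286

3.286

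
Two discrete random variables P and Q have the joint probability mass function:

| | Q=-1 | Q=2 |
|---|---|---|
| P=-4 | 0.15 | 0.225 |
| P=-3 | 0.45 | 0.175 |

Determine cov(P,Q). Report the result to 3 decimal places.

E[P] = -3.375,  E[Q] = 0.2
E[PQ] = -0.9
cov(P,Q) = E[PQ] − E[P]E[Q] = -0.9 − (-3.375)(0.2) = -0.225

-0.225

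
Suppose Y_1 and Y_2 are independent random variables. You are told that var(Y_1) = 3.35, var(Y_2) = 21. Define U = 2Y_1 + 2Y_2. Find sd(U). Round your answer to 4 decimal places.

9.8691

By independence, var(U) = (2)²var(Y_1) + (2)²var(Y_2)
= (2)²·3.35 + (2)²·21 = 97.4
sd(U) = √97.4 ≈ 9.8691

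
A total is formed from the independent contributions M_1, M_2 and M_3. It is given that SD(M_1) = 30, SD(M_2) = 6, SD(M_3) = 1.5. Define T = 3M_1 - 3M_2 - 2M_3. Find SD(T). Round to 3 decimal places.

Var(M_1) = 900, Var(M_2) = 36, Var(M_3) = 2.25
By independence, Var(T) = (3)²Var(M_1) + (-3)²Var(M_2) + (-2)²Var(M_3)
= (3)²·900 + (-3)²·36 + (-2)²·2.25 = 8433
SD(T) = √8433 ≈ 91.831

91.831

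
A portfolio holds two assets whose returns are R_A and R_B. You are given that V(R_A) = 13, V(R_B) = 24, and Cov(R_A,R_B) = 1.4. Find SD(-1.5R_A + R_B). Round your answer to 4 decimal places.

7.0036

V(-1.5R_A + R_B) = (-1.5)²·V(R_A) + (1)²·V(R_B) + 2·(-1.5)·(1)·Cov(R_A,R_B)
= 2.25·13 + 1·24 + -3·1.4 = 49.05
SD(-1.5R_A + R_B) = √49.05 ≈ 7.0036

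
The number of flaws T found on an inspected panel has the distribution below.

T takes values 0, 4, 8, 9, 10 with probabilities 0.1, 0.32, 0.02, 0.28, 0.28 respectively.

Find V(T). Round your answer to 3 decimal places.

E[T] = (0)(0.1) + (4)(0.32) + (8)(0.02) + (9)(0.28) + (10)(0.28) = 6.76
E[T²] = (0)²(0.1) + (4)²(0.32) + (8)²(0.02) + (9)²(0.28) + (10)²(0.28) = 57.08
V(T) = E[T²] − (E[T])² = 57.08 − (6.76)² = 11.3824

11.382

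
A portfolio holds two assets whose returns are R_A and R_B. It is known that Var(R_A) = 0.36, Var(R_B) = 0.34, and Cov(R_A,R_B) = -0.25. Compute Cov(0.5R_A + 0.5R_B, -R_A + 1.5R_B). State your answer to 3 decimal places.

Cov(0.5R_A + 0.5R_B, -R_A + 1.5R_B) = (0.5)(-1)Var(R_A) + (0.5)(1.5)Var(R_B) + [(0.5)(1.5) + (0.5)(-1)]Cov(R_A,R_B)
= -0.5·0.36 + 0.75·0.34 + 0.25·-0.25 = 0.0125

0.013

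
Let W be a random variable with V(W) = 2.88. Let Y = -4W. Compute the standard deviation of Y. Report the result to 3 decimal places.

6.788

V(-4W) = (-4)²·2.88 = 46.08
SD(Y) = √46.08 ≈ 6.788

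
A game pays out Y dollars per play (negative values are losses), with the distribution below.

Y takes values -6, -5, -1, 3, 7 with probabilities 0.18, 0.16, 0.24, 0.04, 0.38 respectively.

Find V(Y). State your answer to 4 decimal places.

29.2644

E[Y] = (-6)(0.18) + (-5)(0.16) + (-1)(0.24) + (3)(0.04) + (7)(0.38) = 0.66
E[Y²] = (-6)²(0.18) + (-5)²(0.16) + (-1)²(0.24) + (3)²(0.04) + (7)²(0.38) = 29.7
V(Y) = E[Y²] − (E[Y])² = 29.7 − (0.66)² = 29.2644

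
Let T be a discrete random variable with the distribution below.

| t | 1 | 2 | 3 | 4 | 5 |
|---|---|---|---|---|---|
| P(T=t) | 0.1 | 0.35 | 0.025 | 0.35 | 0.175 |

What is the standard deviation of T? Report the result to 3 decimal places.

E[T] = (1)(0.1) + (2)(0.35) + (3)(0.025) + (4)(0.35) + (5)(0.175) = 3.15
E[T²] = (1)²(0.1) + (2)²(0.35) + (3)²(0.025) + (4)²(0.35) + (5)²(0.175) = 11.7
var(T) = E[T²] − (E[T])² = 11.7 − (3.15)² = 1.7775
SD(T) = √1.7775 ≈ 1.333

1.333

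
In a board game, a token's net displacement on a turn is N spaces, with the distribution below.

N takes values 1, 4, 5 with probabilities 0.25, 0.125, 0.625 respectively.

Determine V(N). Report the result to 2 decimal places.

E[N] = (1)(0.25) + (4)(0.125) + (5)(0.625) = 3.875
E[N²] = (1)²(0.25) + (4)²(0.125) + (5)²(0.625) = 17.875
V(N) = E[N²] − (E[N])² = 17.875 − (3.875)² = 2.859375

2.86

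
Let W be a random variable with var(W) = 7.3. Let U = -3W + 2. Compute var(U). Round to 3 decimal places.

var(-3W + 2) = (-3)²·var(W) = 9·7.3 = 65.7

65.700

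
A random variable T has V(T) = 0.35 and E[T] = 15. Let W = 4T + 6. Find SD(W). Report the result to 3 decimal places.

2.366

V(4T + 6) = (4)²·0.35 = 5.6
SD(W) = √5.6 ≈ 2.366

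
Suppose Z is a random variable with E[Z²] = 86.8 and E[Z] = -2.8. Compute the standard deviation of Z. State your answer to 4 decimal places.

Var(Z) = 86.8 − (-2.8)² = 78.96
SD(Z) = √78.96 ≈ 8.8859

8.8859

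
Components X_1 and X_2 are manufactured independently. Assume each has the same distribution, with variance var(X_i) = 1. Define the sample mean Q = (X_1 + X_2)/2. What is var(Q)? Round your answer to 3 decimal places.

0.500

By independence, var(Q) = (0.5)²var(X_1) + (0.5)²var(X_2)
= (0.5)²·1 + (0.5)²·1 = 0.5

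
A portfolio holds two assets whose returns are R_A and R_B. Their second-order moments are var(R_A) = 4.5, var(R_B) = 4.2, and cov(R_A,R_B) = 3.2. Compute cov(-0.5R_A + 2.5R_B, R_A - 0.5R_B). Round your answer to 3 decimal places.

cov(-0.5R_A + 2.5R_B, R_A - 0.5R_B) = (-0.5)(1)var(R_A) + (2.5)(-0.5)var(R_B) + [(-0.5)(-0.5) + (2.5)(1)]cov(R_A,R_B)
= -0.5·4.5 + -1.25·4.2 + 2.75·3.2 = 1.3

1.300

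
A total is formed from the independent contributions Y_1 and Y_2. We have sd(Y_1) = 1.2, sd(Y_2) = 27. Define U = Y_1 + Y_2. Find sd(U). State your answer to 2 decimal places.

27.03

Var(Y_1) = 1.44, Var(Y_2) = 729
By independence, Var(U) = (1)²Var(Y_1) + (1)²Var(Y_2)
= (1)²·1.44 + (1)²·729 = 730.44
sd(U) = √730.44 ≈ 27.03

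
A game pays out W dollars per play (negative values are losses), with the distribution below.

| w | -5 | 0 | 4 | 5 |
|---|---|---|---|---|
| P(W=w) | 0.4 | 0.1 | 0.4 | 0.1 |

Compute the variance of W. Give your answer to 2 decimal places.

E[W] = (-5)(0.4) + (0)(0.1) + (4)(0.4) + (5)(0.1) = 0.1
E[W²] = (-5)²(0.4) + (0)²(0.1) + (4)²(0.4) + (5)²(0.1) = 18.9
Var(W) = E[W²] − (E[W])² = 18.9 − (0.1)² = 18.89

18.89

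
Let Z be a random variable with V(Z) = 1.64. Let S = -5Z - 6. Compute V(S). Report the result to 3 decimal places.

V(-5Z - 6) = (-5)²·V(Z) = 25·1.64 = 41

41.000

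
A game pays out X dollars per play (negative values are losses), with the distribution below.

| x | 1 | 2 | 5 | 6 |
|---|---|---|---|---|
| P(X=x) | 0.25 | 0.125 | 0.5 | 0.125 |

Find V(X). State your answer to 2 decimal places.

E[X] = (1)(0.25) + (2)(0.125) + (5)(0.5) + (6)(0.125) = 3.75
E[X²] = (1)²(0.25) + (2)²(0.125) + (5)²(0.5) + (6)²(0.125) = 17.75
V(X) = E[X²] − (E[X])² = 17.75 − (3.75)² = 3.6875

3.69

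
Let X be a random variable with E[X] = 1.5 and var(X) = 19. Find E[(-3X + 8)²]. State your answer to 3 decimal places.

E[-3X + 8] = -3·1.5 + 8 = 3.5
var(-3X + 8) = (-3)²·19 = 171
E[(-3X + 8)²] = var((-3X + 8)) + (E[(-3X + 8)])² = 171 + (3.5)² = 183.25

183.250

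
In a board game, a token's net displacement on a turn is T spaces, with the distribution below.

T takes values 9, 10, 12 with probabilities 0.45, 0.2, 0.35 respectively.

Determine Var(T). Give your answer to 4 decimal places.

E[T] = (9)(0.45) + (10)(0.2) + (12)(0.35) = 10.25
E[T²] = (9)²(0.45) + (10)²(0.2) + (12)²(0.35) = 106.85
Var(T) = E[T²] − (E[T])² = 106.85 − (10.25)² = 1.7875

1.7875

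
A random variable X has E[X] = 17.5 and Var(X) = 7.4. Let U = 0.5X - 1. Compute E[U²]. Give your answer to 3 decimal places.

E[0.5X - 1] = 0.5·17.5 − 1 = 7.75
Var(0.5X - 1) = (0.5)²·7.4 = 1.85
E[U²] = Var(U) + (E[U])² = 1.85 + (7.75)² = 61.9125

61.913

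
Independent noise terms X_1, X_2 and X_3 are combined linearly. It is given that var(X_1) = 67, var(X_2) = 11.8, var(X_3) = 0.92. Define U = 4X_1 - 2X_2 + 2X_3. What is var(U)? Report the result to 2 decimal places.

By independence, var(U) = (4)²var(X_1) + (-2)²var(X_2) + (2)²var(X_3)
= (4)²·67 + (-2)²·11.8 + (2)²·0.92 = 1122.88

1122.88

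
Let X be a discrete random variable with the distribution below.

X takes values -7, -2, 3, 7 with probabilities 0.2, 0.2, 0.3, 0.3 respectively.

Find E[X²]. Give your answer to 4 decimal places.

E[X²] = (-7)²(0.2) + (-2)²(0.2) + (3)²(0.3) + (7)²(0.3) = 28

28.0000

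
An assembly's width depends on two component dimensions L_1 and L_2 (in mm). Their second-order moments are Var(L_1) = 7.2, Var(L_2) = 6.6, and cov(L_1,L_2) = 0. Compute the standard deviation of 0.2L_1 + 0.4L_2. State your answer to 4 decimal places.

1.1593

Var(0.2L_1 + 0.4L_2) = (0.2)²·Var(L_1) + (0.4)²·Var(L_2) + 2·(0.2)·(0.4)·cov(L_1,L_2)
= 0.04·7.2 + 0.16·6.6 + 0.16·0 = 1.344
σ(0.2L_1 + 0.4L_2) = √1.344 ≈ 1.1593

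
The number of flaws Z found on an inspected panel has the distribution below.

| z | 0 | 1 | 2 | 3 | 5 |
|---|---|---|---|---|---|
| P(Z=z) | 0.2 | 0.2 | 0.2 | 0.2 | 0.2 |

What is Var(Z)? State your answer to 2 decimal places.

E[Z] = (0)(0.2) + (1)(0.2) + (2)(0.2) + (3)(0.2) + (5)(0.2) = 2.2
E[Z²] = (0)²(0.2) + (1)²(0.2) + (2)²(0.2) + (3)²(0.2) + (5)²(0.2) = 7.8
Var(Z) = E[Z²] − (E[Z])² = 7.8 − (2.2)² = 2.96

2.96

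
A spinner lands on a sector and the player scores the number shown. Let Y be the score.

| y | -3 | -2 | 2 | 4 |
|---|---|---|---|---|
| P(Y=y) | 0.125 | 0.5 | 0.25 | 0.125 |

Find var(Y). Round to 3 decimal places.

E[Y] = (-3)(0.125) + (-2)(0.5) + (2)(0.25) + (4)(0.125) = -0.375
E[Y²] = (-3)²(0.125) + (-2)²(0.5) + (2)²(0.25) + (4)²(0.125) = 6.125
var(Y) = E[Y²] − (E[Y])² = 6.125 − (-0.375)² = 5.984375

5.984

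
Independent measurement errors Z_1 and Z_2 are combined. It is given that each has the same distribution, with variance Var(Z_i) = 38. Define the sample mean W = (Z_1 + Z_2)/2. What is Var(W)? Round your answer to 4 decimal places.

By independence, Var(W) = (0.5)²Var(Z_1) + (0.5)²Var(Z_2)
= (0.5)²·38 + (0.5)²·38 = 19

19.0000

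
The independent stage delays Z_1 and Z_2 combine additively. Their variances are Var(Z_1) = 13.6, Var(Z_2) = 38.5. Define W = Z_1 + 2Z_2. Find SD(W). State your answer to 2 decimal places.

By independence, Var(W) = (1)²Var(Z_1) + (2)²Var(Z_2)
= (1)²·13.6 + (2)²·38.5 = 167.6
SD(W) = √167.6 ≈ 12.95

12.95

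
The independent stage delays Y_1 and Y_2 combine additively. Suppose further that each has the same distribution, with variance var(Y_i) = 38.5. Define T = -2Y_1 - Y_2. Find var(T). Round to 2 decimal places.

By independence, var(T) = (-2)²var(Y_1) + (-1)²var(Y_2)
= (-2)²·38.5 + (-1)²·38.5 = 192.5

192.50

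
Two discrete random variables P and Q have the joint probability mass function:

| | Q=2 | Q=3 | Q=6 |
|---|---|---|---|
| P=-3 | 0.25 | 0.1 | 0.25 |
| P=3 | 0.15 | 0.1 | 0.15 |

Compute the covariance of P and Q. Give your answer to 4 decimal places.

E[P] = -0.6,  E[Q] = 3.8
E[PQ] = -2.4
cov(P,Q) = E[PQ] − E[P]E[Q] = -2.4 − (-0.6)(3.8) = -0.12

-0.1200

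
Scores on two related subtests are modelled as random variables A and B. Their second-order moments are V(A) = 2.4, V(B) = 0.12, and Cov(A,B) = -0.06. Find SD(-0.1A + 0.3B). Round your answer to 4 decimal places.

V(-0.1A + 0.3B) = (-0.1)²·V(A) + (0.3)²·V(B) + 2·(-0.1)·(0.3)·Cov(A,B)
= 0.01·2.4 + 0.09·0.12 + -0.06·-0.06 = 0.0384
SD(-0.1A + 0.3B) = √0.0384 ≈ 0.1960

0.1960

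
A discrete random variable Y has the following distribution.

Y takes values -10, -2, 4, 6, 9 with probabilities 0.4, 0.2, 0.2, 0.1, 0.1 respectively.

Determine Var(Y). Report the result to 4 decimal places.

E[Y] = (-10)(0.4) + (-2)(0.2) + (4)(0.2) + (6)(0.1) + (9)(0.1) = -2.1
E[Y²] = (-10)²(0.4) + (-2)²(0.2) + (4)²(0.2) + (6)²(0.1) + (9)²(0.1) = 55.7
Var(Y) = E[Y²] − (E[Y])² = 55.7 − (-2.1)² = 51.29

51.2900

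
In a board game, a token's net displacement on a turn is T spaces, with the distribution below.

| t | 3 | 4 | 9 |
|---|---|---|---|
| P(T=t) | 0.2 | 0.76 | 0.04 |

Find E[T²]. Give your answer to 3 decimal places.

17.200

E[T²] = (3)²(0.2) + (4)²(0.76) + (9)²(0.04) = 17.2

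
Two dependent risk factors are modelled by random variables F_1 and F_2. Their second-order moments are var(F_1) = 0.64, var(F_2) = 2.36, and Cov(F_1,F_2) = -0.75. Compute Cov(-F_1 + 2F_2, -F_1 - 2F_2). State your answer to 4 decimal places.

Cov(-F_1 + 2F_2, -F_1 - 2F_2) = (-1)(-1)var(F_1) + (2)(-2)var(F_2) + [(-1)(-2) + (2)(-1)]Cov(F_1,F_2)
= 1·0.64 + -4·2.36 + 0·-0.75 = -8.8

-8.8000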